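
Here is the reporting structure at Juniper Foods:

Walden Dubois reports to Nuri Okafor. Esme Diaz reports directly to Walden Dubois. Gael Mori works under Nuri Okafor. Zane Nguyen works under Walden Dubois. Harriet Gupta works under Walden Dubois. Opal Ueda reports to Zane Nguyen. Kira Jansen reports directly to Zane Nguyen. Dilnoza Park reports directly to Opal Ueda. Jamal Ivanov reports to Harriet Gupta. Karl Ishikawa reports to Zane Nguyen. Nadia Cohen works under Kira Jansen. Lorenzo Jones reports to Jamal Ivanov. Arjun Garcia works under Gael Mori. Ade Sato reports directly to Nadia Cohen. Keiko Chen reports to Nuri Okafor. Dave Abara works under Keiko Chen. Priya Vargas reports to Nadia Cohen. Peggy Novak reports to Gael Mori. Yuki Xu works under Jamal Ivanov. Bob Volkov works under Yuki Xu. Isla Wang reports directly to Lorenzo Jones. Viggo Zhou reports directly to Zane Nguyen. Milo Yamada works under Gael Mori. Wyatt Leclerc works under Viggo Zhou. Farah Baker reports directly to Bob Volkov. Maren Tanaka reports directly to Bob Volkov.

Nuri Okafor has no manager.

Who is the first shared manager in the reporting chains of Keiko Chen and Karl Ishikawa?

Keiko Chen's chain of managers is Nuri Okafor. Karl Ishikawa's chain of managers is Zane Nguyen, Walden Dubois, Nuri Okafor. The first manager that appears in both chains is Nuri Okafor.

Nuri Okafor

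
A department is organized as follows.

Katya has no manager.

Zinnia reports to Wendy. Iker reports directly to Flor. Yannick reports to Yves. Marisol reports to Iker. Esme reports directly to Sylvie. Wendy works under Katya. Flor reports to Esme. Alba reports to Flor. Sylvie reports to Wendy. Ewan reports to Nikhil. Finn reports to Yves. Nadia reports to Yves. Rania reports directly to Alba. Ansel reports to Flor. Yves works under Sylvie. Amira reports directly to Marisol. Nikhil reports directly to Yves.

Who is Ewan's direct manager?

Ewan reports directly to Nikhil.

Nikhil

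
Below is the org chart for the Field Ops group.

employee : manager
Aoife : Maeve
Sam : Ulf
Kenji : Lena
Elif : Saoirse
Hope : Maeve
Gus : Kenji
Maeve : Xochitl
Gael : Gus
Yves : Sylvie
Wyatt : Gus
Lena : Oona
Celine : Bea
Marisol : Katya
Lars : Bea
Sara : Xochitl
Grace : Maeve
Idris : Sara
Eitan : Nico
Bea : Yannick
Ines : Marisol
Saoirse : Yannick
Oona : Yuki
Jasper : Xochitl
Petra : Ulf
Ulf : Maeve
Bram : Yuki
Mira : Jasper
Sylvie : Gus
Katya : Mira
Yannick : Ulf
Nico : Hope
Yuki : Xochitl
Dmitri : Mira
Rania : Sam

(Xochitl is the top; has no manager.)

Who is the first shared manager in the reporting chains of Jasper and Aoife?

Xochitl

Jasper's chain of managers is Xochitl. Aoife's chain of managers is Maeve, Xochitl. The first manager that appears in both chains is Xochitl.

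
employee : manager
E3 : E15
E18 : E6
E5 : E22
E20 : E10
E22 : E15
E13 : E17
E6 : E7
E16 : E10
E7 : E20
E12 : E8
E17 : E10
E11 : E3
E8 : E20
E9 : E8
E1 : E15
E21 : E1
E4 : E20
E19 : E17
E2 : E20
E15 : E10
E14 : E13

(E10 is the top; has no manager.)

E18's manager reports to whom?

E7

E18 reports to E6, and E6 reports to E7. So E18's skip-level manager is E7.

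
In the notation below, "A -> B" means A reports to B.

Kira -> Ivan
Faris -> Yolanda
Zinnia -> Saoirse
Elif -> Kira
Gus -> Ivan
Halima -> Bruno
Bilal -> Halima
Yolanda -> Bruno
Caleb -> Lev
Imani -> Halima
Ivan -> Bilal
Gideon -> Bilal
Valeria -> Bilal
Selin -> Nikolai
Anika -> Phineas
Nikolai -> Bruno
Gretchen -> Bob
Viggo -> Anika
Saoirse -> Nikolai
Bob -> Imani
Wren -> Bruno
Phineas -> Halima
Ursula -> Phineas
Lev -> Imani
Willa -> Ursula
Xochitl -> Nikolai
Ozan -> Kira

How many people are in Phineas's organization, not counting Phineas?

4

Phineas directly manages Anika, Ursula. Under Anika: Viggo (1). Under Ursula: Willa (1). So Phineas's organization is 2 direct reports plus everyone under them: 2 + 2 = 4.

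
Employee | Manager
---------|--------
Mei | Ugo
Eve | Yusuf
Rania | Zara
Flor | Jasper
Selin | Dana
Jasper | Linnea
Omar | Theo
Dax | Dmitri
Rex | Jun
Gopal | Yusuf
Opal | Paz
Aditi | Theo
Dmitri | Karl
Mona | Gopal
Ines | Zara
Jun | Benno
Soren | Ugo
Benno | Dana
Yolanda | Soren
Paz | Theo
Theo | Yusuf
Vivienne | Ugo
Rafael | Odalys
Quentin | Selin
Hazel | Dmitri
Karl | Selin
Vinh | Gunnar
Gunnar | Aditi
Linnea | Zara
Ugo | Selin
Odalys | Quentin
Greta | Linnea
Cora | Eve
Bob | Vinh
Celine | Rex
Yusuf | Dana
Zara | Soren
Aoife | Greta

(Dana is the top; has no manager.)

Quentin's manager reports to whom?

Quentin reports to Selin, and Selin reports to Dana. So Quentin's skip-level manager is Dana.

Dana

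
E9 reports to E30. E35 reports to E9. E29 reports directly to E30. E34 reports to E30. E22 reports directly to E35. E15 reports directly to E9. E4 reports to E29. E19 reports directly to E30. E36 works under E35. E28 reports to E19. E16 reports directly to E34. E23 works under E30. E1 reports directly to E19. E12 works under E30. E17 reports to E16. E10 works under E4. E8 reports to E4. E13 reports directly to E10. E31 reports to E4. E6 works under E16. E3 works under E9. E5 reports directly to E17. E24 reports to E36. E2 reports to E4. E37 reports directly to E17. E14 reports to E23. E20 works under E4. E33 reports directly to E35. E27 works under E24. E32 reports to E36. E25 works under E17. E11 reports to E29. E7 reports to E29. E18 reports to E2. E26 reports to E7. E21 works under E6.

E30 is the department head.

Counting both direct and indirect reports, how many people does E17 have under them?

3

E17 directly manages E5, E37, E25. E5 has no reports. E37 has no reports. E25 has no reports. So E17's organization is 3 direct reports plus everyone under them: 1 + 1 + 1 = 3.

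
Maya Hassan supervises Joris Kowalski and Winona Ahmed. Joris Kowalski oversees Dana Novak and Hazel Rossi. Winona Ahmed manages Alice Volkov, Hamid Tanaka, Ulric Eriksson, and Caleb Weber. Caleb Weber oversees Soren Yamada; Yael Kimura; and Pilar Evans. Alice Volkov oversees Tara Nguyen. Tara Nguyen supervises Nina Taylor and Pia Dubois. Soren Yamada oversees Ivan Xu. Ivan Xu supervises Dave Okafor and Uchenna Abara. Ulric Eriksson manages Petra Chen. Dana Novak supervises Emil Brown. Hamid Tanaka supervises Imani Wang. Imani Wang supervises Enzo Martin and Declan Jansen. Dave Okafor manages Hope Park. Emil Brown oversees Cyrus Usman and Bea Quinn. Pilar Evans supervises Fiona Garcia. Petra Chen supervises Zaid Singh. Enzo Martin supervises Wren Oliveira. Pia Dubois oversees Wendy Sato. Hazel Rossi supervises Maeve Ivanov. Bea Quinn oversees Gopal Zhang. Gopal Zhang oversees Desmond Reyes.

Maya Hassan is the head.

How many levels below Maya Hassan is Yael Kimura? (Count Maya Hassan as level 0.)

3

Chain from Yael Kimura up to Maya Hassan: Yael Kimura → Caleb Weber → Winona Ahmed → Maya Hassan. That is 3 steps up, so Yael Kimura is 3 levels below Maya Hassan.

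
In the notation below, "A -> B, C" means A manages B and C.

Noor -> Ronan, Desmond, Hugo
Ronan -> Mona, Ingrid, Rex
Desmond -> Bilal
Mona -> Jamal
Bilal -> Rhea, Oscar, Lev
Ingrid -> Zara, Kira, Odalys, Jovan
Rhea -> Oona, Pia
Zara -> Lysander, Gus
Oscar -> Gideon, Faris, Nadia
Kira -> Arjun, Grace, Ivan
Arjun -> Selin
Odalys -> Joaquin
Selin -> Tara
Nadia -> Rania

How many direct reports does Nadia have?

1

Nadia directly manages Rania. That is 1 direct report.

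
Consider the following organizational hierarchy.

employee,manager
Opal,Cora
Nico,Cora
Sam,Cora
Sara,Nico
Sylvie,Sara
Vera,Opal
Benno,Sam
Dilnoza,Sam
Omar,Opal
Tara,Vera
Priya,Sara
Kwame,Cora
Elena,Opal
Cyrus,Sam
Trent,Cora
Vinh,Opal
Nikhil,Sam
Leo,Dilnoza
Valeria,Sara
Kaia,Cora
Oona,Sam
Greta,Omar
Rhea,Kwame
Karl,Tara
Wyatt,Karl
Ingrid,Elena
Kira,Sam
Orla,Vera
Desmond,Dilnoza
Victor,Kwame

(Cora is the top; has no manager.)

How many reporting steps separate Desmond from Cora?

Chain from Desmond up to Cora: Desmond → Dilnoza → Sam → Cora. That is 3 steps up, so Desmond is 3 levels below Cora.

3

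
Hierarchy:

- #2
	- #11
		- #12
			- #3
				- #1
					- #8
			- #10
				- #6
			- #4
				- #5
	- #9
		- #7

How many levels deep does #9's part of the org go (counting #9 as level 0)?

1

The longest chain under #9 runs #9 → #7, which is 1 level below #9.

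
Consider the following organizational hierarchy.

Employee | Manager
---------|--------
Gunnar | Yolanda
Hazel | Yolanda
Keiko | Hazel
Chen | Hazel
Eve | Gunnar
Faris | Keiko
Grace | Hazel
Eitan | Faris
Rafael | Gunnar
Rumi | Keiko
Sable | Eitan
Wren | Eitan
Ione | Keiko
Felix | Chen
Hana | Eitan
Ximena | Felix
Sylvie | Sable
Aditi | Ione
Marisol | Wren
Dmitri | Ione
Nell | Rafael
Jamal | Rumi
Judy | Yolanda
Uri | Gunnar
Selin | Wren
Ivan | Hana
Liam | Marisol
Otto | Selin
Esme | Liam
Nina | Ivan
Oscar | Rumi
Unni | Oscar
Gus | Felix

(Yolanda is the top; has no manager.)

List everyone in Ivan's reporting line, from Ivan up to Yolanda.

Ivan reports to Hana. Hana reports to Eitan. Eitan reports to Faris. Faris reports to Keiko. Keiko reports to Hazel. Hazel reports to Yolanda. Yolanda is at the top.

Ivan -> Hana -> Eitan -> Faris -> Keiko -> Hazel -> Yolanda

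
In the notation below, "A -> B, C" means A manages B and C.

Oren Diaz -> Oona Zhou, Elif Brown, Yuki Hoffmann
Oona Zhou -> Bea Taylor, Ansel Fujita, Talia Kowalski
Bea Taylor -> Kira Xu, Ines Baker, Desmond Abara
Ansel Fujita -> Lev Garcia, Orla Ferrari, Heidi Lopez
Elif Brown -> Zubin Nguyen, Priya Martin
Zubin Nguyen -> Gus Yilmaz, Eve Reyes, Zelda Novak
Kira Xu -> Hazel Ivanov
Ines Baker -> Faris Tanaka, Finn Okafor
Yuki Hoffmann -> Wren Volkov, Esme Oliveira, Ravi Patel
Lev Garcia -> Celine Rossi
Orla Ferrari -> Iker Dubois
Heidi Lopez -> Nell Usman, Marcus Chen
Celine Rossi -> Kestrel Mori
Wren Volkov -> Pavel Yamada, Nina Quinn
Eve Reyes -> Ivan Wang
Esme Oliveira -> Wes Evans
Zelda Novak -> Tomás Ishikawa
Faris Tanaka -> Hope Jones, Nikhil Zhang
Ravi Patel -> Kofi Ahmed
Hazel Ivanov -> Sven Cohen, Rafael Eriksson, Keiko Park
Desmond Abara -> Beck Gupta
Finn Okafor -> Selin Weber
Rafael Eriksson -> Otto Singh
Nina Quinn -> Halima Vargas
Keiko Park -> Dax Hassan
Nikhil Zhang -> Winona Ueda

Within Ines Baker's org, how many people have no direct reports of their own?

3

The people in Ines Baker's organization with no one reporting to them are Selin Weber, Winona Ueda, Hope Jones. That is 3.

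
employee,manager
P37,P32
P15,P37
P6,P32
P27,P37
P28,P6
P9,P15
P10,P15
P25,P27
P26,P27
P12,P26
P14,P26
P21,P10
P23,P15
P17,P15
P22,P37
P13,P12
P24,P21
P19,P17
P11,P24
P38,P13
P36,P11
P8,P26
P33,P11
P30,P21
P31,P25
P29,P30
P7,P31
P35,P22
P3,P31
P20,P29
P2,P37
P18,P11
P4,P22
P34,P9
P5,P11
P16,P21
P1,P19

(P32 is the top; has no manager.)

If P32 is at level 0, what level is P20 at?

Chain from P20 up to P32: P20 → P29 → P30 → P21 → P10 → P15 → P37 → P32. That is 7 steps up, so P20 is 7 levels below P32.

7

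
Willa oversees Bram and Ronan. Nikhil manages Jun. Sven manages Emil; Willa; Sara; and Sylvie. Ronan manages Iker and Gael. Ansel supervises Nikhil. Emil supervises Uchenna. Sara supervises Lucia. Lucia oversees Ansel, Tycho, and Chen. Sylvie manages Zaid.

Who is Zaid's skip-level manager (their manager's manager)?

Sven

Zaid reports to Sylvie, and Sylvie reports to Sven. So Zaid's skip-level manager is Sven.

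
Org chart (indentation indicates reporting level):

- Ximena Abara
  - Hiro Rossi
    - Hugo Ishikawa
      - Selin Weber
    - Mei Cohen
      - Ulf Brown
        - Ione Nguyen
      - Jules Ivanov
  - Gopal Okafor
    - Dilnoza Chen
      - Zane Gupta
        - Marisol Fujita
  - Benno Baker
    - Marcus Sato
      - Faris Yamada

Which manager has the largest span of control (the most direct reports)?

Ximena Abara

Direct-report counts: Ximena Abara has 3; Benno Baker has 1; Marcus Sato has 1; Gopal Okafor has 1; Dilnoza Chen has 1; Zane Gupta has 1; Hiro Rossi has 2; Mei Cohen has 2; Ulf Brown has 1; Hugo Ishikawa has 1. The largest is 3, held by Ximena Abara.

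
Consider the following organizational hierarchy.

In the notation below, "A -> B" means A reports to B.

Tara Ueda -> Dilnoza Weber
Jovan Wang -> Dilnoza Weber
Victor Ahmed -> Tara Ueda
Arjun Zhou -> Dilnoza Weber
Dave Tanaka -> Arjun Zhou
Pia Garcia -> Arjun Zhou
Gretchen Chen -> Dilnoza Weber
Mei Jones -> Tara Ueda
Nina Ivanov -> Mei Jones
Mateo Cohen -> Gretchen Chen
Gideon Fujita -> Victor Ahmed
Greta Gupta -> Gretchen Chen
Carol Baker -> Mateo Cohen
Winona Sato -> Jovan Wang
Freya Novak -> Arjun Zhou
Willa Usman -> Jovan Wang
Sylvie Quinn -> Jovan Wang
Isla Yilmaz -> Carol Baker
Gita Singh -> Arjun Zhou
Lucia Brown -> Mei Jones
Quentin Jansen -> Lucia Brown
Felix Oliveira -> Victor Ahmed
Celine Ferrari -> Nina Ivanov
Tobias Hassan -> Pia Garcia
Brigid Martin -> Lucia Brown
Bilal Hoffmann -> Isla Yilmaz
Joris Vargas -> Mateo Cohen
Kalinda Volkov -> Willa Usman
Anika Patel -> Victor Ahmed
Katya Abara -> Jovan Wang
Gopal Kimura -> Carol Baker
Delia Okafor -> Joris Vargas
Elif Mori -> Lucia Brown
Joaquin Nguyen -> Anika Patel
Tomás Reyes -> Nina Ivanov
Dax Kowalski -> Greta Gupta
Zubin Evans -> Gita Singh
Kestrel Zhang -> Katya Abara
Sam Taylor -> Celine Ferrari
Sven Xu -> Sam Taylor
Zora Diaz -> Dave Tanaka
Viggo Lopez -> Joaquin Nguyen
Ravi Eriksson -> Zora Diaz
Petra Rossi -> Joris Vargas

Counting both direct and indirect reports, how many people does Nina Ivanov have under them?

Nina Ivanov directly manages Celine Ferrari, Tomás Reyes. Under Celine Ferrari: Sam Taylor, Sven Xu (2). Tomás Reyes has no reports. So Nina Ivanov's organization is 2 direct reports plus everyone under them: 3 + 1 = 4.

4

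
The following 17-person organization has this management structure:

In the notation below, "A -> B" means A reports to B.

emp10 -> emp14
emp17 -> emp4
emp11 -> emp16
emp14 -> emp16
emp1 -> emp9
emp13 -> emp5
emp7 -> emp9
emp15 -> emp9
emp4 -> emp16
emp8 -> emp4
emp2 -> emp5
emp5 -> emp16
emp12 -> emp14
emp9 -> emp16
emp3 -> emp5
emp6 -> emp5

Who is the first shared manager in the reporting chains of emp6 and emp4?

emp16

emp6's chain of managers is emp5, emp16. emp4's chain of managers is emp16. The first manager that appears in both chains is emp16.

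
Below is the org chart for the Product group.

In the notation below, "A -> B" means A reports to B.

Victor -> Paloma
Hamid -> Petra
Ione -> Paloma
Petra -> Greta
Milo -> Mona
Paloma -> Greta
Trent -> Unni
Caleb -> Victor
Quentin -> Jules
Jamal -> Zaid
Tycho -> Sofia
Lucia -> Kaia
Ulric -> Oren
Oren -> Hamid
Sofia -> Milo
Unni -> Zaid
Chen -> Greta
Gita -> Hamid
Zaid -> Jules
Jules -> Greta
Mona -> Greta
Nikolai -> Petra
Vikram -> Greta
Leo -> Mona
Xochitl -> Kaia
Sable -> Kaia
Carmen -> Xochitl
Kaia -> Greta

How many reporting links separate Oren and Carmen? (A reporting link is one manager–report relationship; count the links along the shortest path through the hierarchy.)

Oren is 3 levels below Greta, and Carmen is 3 levels below Greta (their lowest common manager). The shortest path runs up from Oren to Greta and back down to Carmen: 3 + 3 = 6 links.

6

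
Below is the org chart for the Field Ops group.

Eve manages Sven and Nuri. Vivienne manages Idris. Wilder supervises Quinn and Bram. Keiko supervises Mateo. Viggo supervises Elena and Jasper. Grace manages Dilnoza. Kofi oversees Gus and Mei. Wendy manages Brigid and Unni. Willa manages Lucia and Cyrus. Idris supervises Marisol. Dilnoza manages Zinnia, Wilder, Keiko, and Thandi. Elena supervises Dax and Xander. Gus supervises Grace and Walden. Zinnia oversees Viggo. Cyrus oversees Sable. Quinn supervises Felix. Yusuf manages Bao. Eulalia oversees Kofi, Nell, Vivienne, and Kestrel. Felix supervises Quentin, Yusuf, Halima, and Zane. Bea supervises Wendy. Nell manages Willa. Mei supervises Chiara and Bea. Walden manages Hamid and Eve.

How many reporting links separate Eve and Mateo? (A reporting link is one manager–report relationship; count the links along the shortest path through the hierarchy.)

Eve is 2 levels below Gus, and Mateo is 4 levels below Gus (their lowest common manager). The shortest path runs up from Eve to Gus and back down to Mateo: 2 + 4 = 6 links.

6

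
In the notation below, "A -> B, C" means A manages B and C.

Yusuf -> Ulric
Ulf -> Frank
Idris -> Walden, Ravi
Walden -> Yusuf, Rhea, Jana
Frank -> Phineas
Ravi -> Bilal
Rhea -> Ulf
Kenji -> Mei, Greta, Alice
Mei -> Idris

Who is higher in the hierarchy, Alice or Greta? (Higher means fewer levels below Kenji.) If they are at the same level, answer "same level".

same level

Both Alice and Greta are 1 level below Kenji.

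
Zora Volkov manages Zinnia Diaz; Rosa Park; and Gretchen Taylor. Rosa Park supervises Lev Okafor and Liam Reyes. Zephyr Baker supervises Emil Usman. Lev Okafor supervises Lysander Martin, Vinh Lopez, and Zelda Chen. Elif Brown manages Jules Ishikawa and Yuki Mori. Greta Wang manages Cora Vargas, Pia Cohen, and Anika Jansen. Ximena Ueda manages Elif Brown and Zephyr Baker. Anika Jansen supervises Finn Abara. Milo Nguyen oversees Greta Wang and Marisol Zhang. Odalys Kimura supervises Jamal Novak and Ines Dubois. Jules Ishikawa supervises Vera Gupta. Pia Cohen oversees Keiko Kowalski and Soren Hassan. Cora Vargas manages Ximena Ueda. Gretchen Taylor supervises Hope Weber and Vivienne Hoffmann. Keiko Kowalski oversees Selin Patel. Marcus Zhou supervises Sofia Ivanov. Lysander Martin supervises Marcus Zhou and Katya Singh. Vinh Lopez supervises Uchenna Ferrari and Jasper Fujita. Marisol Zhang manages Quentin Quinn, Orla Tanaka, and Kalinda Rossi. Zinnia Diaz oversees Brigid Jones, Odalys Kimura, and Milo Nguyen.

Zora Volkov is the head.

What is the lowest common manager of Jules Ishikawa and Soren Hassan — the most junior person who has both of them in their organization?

Jules Ishikawa's chain of managers is Elif Brown, Ximena Ueda, Cora Vargas, Greta Wang, Milo Nguyen, Zinnia Diaz, Zora Volkov. Soren Hassan's chain of managers is Pia Cohen, Greta Wang, Milo Nguyen, Zinnia Diaz, Zora Volkov. The first manager that appears in both chains is Greta Wang.

Greta Wang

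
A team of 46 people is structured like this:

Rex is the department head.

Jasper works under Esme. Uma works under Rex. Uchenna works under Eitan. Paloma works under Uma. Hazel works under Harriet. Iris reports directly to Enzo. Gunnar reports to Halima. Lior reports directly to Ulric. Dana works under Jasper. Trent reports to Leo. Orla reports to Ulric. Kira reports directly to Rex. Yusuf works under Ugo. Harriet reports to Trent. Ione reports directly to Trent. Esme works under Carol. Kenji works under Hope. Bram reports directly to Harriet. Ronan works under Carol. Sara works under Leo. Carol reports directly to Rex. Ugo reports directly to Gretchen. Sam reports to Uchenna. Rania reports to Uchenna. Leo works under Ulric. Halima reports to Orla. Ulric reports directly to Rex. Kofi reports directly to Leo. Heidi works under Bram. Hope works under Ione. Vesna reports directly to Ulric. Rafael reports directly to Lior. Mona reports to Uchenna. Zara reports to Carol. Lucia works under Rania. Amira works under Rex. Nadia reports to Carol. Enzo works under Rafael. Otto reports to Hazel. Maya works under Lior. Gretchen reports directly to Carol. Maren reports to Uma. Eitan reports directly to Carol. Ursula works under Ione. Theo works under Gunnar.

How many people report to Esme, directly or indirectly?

Esme directly manages Jasper. Under Jasper: Dana (1). That's 2 in total.

2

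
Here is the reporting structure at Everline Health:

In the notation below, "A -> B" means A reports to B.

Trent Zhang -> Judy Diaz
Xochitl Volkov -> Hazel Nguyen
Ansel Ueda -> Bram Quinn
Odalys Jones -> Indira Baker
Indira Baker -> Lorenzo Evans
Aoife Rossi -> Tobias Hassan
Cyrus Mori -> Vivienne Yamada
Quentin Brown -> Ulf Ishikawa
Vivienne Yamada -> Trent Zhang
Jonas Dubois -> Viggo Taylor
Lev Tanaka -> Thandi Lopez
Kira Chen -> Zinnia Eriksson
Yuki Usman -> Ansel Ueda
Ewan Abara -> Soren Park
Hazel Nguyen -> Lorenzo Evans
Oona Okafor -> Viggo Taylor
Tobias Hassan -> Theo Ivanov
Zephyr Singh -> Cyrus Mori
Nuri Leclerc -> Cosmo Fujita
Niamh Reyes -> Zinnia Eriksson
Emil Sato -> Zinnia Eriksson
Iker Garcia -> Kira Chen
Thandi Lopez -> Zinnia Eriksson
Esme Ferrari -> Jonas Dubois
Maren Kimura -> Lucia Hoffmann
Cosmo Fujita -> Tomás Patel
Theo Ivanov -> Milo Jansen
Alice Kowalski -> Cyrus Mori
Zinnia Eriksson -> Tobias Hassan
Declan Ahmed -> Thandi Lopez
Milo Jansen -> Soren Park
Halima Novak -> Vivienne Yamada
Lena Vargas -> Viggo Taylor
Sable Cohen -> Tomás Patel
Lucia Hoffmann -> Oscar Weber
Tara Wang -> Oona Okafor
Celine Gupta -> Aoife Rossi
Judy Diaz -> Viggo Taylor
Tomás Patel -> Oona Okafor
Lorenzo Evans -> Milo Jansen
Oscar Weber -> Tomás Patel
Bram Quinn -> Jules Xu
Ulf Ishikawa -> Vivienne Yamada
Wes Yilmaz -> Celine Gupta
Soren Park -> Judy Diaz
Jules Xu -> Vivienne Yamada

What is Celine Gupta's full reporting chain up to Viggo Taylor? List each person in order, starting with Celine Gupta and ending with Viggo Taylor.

Celine Gupta -> Aoife Rossi -> Tobias Hassan -> Theo Ivanov -> Milo Jansen -> Soren Park -> Judy Diaz -> Viggo Taylor

Celine Gupta reports to Aoife Rossi. Aoife Rossi reports to Tobias Hassan. Tobias Hassan reports to Theo Ivanov. Theo Ivanov reports to Milo Jansen. Milo Jansen reports to Soren Park. Soren Park reports to Judy Diaz. Judy Diaz reports to Viggo Taylor. Viggo Taylor is at the top.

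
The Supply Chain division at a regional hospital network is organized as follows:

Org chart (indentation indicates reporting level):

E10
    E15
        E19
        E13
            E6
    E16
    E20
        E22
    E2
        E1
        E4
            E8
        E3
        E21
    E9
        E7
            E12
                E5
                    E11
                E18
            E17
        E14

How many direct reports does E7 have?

2

E7 directly manages E12, E17. That is 2 direct reports.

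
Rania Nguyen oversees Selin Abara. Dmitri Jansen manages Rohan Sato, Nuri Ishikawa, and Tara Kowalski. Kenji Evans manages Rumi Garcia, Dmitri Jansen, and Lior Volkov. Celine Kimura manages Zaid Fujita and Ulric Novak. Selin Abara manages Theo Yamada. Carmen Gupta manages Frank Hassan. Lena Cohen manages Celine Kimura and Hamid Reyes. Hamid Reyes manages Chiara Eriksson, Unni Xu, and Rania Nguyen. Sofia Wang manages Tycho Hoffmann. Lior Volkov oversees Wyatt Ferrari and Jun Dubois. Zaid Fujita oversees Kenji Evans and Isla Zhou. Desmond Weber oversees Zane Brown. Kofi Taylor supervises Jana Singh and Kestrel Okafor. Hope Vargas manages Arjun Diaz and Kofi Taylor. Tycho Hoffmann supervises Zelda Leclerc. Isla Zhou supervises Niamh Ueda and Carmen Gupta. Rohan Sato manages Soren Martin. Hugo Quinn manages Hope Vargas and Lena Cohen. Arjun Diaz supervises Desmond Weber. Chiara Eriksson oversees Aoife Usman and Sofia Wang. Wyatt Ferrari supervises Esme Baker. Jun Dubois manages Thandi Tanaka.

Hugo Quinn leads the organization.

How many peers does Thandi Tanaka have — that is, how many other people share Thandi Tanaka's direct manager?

Thandi Tanaka reports to Jun Dubois, and Jun Dubois has no other direct reports. Thandi Tanaka has 0 peers.

0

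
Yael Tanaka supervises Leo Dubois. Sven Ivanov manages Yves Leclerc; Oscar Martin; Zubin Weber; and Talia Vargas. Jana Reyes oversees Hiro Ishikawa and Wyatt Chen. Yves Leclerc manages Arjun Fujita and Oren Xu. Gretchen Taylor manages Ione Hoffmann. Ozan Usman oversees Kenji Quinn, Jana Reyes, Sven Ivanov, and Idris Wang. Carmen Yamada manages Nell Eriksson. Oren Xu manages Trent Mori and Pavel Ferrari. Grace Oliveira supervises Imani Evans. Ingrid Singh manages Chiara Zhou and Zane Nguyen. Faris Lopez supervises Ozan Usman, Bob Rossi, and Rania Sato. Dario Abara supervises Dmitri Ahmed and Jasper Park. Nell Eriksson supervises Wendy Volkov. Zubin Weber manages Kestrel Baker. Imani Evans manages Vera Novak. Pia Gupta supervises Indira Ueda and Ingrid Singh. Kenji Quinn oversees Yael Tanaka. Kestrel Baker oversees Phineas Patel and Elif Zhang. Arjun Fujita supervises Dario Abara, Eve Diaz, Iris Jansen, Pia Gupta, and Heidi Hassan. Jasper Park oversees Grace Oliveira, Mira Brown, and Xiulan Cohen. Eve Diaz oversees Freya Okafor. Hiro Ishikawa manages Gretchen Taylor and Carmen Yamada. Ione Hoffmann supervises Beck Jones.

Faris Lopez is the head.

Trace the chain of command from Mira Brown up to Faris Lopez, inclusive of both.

Mira Brown reports to Jasper Park. Jasper Park reports to Dario Abara. Dario Abara reports to Arjun Fujita. Arjun Fujita reports to Yves Leclerc. Yves Leclerc reports to Sven Ivanov. Sven Ivanov reports to Ozan Usman. Ozan Usman reports to Faris Lopez. Faris Lopez is at the top.

Mira Brown -> Jasper Park -> Dario Abara -> Arjun Fujita -> Yves Leclerc -> Sven Ivanov -> Ozan Usman -> Faris Lopez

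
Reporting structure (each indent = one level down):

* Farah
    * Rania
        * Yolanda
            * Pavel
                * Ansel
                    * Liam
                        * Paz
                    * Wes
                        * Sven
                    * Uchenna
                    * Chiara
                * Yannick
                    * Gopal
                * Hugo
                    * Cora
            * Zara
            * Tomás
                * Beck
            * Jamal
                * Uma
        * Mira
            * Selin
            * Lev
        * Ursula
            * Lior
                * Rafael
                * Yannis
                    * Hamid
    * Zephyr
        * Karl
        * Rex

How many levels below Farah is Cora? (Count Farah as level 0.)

5

Chain from Cora up to Farah: Cora → Hugo → Pavel → Yolanda → Rania → Farah. That is 5 steps up, so Cora is 5 levels below Farah.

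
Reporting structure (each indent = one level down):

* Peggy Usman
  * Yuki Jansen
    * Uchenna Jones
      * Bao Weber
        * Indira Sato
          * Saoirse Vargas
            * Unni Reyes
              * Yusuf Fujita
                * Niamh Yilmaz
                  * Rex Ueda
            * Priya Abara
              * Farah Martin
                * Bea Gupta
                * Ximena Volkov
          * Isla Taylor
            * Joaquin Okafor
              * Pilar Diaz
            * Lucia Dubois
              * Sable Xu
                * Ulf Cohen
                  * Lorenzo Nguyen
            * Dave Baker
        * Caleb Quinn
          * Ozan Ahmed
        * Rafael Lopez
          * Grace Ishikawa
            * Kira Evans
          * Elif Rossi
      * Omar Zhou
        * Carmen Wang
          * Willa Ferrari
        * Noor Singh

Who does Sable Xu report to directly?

Sable Xu reports directly to Lucia Dubois.

Lucia Dubois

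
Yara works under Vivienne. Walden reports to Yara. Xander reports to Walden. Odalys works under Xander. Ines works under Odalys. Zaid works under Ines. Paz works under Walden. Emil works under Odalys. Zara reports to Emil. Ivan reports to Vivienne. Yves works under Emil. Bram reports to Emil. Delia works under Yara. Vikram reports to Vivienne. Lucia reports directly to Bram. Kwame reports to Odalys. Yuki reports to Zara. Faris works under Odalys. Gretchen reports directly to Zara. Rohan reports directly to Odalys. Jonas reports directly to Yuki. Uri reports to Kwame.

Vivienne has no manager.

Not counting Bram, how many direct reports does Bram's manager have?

2

Bram reports to Emil. Emil's other direct reports are Zara, Yves — 2 peers.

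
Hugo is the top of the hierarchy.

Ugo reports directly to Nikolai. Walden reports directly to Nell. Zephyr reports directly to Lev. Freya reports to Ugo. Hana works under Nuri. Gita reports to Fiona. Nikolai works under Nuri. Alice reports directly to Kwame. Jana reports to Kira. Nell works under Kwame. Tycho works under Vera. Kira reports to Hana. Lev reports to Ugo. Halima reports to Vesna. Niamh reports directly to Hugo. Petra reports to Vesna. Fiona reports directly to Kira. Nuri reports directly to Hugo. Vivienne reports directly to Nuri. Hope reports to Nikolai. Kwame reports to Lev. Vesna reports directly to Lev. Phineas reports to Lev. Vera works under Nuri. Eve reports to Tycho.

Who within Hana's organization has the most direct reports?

Kira

Direct-report counts within Hana's organization: Hana has 1; Kira has 2; Fiona has 1. The largest is 2, held by Kira.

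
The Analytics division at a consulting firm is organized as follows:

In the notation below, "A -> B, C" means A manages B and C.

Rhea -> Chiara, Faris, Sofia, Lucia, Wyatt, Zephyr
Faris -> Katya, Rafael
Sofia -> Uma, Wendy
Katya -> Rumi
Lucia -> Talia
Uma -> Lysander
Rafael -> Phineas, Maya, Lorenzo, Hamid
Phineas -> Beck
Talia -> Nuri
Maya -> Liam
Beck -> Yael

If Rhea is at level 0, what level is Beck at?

Chain from Beck up to Rhea: Beck → Phineas → Rafael → Faris → Rhea. That is 4 steps up, so Beck is 4 levels below Rhea.

4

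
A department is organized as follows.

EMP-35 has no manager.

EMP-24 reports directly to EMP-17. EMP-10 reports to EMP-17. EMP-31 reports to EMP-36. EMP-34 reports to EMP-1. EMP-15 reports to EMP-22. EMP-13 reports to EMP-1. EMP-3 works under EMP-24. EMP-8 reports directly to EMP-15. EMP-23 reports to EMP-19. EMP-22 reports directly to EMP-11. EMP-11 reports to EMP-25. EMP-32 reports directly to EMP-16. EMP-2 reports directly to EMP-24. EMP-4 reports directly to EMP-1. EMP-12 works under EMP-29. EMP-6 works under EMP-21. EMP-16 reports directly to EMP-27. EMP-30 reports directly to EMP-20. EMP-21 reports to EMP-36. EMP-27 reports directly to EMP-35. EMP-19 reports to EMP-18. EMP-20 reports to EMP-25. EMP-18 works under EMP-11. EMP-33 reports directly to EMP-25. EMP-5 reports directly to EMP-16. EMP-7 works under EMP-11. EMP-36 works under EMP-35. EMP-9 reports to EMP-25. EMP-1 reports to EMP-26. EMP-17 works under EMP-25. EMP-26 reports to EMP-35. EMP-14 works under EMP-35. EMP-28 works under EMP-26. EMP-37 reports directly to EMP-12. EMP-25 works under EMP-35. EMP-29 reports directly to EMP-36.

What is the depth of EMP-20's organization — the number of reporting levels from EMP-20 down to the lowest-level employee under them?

The longest chain under EMP-20 runs EMP-20 → EMP-30, which is 1 level below EMP-20.

1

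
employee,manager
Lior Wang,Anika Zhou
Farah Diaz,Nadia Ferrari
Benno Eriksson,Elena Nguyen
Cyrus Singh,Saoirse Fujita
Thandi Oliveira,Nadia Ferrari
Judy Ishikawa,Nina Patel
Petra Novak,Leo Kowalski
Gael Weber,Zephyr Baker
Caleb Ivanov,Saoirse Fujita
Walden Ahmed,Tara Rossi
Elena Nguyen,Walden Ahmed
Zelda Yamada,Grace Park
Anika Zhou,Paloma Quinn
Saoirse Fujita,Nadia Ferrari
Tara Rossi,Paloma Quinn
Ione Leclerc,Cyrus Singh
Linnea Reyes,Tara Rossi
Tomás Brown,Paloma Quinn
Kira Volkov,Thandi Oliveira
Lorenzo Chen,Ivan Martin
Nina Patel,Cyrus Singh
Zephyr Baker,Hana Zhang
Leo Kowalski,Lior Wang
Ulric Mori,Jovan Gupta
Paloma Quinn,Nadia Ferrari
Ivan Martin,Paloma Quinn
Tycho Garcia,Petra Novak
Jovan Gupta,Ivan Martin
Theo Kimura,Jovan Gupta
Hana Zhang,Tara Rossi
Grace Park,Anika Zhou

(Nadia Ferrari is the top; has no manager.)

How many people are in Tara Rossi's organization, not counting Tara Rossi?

Tara Rossi directly manages Linnea Reyes, Hana Zhang, Walden Ahmed. Linnea Reyes has no reports. Under Hana Zhang: Zephyr Baker, Gael Weber (2). Under Walden Ahmed: Elena Nguyen, Benno Eriksson (2). So Tara Rossi's organization is 3 direct reports plus everyone under them: 1 + 3 + 3 = 7.

7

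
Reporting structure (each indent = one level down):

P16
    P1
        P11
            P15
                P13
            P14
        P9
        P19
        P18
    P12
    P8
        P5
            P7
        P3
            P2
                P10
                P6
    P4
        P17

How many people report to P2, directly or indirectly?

P2 directly manages P10, P6. P10 has no reports. P6 has no reports. So P2's organization is 2 direct reports plus everyone under them: 1 + 1 = 2.

2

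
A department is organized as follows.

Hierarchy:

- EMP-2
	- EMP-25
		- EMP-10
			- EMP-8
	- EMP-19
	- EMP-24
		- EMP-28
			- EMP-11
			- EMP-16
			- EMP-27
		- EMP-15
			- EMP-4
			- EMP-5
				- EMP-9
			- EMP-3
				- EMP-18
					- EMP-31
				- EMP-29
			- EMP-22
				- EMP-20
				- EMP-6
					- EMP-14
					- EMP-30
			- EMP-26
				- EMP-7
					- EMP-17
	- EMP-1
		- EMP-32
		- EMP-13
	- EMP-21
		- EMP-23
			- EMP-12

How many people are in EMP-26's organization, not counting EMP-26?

2

EMP-26 directly manages EMP-7. Under EMP-7: EMP-17 (1). That's 2 in total.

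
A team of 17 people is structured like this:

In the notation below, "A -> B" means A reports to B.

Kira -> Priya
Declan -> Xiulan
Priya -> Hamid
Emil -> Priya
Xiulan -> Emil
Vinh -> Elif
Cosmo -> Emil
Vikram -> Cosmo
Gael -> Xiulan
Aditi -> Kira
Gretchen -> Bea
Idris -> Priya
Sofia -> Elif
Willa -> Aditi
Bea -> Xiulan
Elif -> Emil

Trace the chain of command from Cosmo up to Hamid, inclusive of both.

Cosmo reports to Emil. Emil reports to Priya. Priya reports to Hamid. Hamid is at the top.

Cosmo -> Emil -> Priya -> Hamid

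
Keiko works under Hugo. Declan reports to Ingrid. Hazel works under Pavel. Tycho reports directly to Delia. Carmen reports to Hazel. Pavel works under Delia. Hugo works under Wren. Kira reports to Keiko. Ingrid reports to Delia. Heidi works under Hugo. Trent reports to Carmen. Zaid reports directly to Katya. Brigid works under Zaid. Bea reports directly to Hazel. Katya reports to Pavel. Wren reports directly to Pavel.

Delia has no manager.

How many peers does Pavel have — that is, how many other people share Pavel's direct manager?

Pavel reports to Delia. Delia's other direct reports are Tycho, Ingrid — 2 peers.

2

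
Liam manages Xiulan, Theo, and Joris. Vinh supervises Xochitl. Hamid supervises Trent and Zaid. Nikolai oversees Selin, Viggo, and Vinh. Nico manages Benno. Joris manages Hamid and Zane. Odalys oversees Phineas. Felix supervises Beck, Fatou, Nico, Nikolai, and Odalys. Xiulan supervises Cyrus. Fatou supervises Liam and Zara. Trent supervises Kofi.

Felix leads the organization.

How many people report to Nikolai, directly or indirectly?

4

Nikolai directly manages Selin, Viggo, Vinh. Selin has no reports. Viggo has no reports. Under Vinh: Xochitl (1). So Nikolai's organization is 3 direct reports plus everyone under them: 1 + 1 + 2 = 4.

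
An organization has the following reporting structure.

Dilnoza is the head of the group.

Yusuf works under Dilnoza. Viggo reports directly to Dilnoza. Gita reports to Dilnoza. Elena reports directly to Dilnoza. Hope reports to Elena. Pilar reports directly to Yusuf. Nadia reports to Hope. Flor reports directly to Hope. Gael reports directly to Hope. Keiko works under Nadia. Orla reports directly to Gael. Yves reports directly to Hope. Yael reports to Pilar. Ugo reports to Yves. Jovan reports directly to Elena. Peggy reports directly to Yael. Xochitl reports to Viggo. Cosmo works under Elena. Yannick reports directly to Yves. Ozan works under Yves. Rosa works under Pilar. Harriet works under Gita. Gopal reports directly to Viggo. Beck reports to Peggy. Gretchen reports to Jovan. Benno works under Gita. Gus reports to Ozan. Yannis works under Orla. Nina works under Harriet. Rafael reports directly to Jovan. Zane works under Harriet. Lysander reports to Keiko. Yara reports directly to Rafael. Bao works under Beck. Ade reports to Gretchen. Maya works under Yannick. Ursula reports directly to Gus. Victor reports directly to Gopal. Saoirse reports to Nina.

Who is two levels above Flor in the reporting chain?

Elena

Flor reports to Hope, and Hope reports to Elena. So Flor's skip-level manager is Elena.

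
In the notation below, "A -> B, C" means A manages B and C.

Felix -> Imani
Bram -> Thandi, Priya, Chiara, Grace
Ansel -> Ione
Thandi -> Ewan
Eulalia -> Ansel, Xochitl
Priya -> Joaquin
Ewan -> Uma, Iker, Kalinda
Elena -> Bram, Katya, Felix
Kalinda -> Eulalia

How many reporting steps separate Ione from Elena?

Chain from Ione up to Elena: Ione → Ansel → Eulalia → Kalinda → Ewan → Thandi → Bram → Elena. That is 7 steps up, so Ione is 7 levels below Elena.

7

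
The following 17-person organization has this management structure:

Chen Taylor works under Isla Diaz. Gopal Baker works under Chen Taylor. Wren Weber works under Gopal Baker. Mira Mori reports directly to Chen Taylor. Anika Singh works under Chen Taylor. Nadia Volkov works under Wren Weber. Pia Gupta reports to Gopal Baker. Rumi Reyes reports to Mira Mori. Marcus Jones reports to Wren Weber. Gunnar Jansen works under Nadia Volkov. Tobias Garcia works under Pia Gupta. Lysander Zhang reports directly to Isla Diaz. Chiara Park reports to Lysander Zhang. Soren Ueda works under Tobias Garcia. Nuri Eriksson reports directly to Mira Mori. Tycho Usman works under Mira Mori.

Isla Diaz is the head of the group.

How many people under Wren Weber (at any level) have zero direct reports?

The people in Wren Weber's organization with no one reporting to them are Marcus Jones, Gunnar Jansen. That is 2.

2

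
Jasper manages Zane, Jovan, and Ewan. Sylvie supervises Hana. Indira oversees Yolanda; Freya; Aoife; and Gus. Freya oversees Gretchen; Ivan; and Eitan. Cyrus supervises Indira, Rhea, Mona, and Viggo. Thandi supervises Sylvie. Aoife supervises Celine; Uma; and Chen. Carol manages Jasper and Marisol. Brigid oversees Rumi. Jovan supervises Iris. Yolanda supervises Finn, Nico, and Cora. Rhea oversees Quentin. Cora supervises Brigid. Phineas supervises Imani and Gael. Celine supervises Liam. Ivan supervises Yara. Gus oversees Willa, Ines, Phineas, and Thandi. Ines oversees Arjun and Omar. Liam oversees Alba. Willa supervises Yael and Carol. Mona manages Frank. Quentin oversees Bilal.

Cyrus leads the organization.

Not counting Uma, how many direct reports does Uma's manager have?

2

Uma reports to Aoife. Aoife's other direct reports are Celine, Chen — 2 peers.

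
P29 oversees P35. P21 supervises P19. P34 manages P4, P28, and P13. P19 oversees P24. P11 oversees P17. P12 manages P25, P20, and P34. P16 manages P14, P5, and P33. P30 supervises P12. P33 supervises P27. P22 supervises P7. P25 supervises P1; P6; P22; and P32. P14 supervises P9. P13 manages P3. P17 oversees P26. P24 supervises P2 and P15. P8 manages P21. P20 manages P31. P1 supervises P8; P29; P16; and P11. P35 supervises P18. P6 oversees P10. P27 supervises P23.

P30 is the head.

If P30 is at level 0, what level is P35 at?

5

Chain from P35 up to P30: P35 → P29 → P1 → P25 → P12 → P30. That is 5 steps up, so P35 is 5 levels below P30.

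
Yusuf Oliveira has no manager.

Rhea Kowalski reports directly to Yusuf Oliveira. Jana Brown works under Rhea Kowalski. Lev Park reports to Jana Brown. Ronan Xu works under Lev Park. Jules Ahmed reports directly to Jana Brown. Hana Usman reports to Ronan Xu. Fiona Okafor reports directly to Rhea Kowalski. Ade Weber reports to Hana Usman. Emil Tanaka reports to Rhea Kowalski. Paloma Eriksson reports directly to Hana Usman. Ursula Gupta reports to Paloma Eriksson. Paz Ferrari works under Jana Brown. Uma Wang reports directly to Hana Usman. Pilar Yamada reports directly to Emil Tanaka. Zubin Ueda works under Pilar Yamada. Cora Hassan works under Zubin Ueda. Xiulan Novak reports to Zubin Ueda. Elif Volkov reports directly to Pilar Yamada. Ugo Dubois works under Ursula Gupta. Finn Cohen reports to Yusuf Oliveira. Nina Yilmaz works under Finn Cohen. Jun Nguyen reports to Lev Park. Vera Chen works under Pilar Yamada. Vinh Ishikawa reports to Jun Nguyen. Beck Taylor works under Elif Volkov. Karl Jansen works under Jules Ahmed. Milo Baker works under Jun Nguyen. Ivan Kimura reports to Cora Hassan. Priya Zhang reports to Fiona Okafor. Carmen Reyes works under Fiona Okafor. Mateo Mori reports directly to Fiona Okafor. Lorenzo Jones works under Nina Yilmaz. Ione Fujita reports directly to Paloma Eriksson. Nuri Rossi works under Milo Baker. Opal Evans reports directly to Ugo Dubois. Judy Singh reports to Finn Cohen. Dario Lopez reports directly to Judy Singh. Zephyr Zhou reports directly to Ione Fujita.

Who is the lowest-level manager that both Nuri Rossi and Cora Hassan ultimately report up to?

Rhea Kowalski

Nuri Rossi's chain of managers is Milo Baker, Jun Nguyen, Lev Park, Jana Brown, Rhea Kowalski, Yusuf Oliveira. Cora Hassan's chain of managers is Zubin Ueda, Pilar Yamada, Emil Tanaka, Rhea Kowalski, Yusuf Oliveira. The first manager that appears in both chains is Rhea Kowalski.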